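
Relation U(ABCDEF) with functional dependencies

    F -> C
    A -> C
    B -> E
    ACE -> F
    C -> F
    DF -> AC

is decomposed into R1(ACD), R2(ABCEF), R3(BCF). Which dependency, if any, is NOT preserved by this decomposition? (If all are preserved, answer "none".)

F → C lies within R2.
A → C lies within R1.
B → E lies within R2.
ACE → F lies within R2.
C → F lies within R2.
DF → AC: restricted closure across fragments reaches AC.
Every dependency is enforceable on the fragments, so the decomposition is dependency-preserving.

none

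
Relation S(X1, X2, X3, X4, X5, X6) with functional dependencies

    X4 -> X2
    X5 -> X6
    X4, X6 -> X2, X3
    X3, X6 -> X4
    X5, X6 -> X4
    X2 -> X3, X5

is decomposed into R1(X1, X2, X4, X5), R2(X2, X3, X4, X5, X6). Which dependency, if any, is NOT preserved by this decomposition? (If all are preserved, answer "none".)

X4 → X2 lies within R1.
X5 → X6 lies within R2.
X4, X6 → X2, X3 lies within R2.
X3, X6 → X4 lies within R2.
X5, X6 → X4 lies within R2.
X2 → X3, X5 lies within R2.
Every dependency is enforceable on the fragments, so the decomposition is dependency-preserving.

none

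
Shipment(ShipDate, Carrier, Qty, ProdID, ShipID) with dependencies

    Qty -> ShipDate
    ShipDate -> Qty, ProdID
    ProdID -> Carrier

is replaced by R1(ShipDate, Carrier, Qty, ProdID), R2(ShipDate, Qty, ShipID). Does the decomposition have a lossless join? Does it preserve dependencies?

lossless and dependency-preserving

Lossless test: (ShipDate, Qty)⁺ = {ShipDate, Carrier, Qty, ProdID}, which contains all of one fragment — lossless.
Dependency preservation: every FD's attributes lie within a single fragment, so each can be enforced locally — preserved.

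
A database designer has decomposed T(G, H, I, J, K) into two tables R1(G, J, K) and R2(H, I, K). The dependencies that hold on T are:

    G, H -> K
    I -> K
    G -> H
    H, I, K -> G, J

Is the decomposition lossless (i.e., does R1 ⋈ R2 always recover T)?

Common attributes: R1 ∩ R2 = {K}.
No dependency enlarges {K}, so (K)⁺ = {K}.
The closure contains neither all of R1 = {G, J, K} nor all of R2 = {H, I, K}, so the common attributes are not a superkey of either fragment. The join is lossy.

No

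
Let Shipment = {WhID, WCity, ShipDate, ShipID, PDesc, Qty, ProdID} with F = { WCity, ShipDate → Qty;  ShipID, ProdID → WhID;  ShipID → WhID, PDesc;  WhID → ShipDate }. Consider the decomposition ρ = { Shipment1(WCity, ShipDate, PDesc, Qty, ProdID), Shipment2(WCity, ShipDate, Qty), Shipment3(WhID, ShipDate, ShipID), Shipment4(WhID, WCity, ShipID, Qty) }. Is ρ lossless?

Chase test. Columns are WhID, WCity, ShipDate, ShipID, PDesc, Qty, ProdID; row i has aⱼ where attribute j ∈ Shipmenti, else bᵢⱼ.
Initial tableau (one row per fragment):
  row 1: b11 a2 a3 b14 a5 a6 a7
  row 2: b21 a2 a3 b24 b25 a6 b27
  row 3: a1 b32 a3 a4 b35 b36 b37
  row 4: a1 a2 b43 a4 b45 a6 b47
Rows 3 and 4 agree on ShipID; apply ShipID→WhID, PDesc and equate their WhID, PDesc entries.
Rows 3 and 4 agree on WhID; apply WhID→ShipDate and equate their ShipDate entries.
No row becomes fully distinguished — the join is lossy.

No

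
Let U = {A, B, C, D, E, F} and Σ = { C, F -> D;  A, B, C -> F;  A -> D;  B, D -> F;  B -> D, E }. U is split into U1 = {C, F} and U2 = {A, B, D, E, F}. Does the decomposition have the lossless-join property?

Common attributes: U1 ∩ U2 = {F}.
No dependency enlarges {F}, so (F)⁺ = {F}.
The closure contains neither all of U1 = {C, F} nor all of U2 = {A, B, D, E, F}, so the common attributes are not a superkey of either fragment. The join is lossy.

No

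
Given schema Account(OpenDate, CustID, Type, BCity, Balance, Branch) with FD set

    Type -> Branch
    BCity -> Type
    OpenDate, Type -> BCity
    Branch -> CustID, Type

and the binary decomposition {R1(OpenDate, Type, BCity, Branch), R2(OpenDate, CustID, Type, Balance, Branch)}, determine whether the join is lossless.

Yes

Common attributes: R1 ∩ R2 = {OpenDate, Type, Branch}.
Closure of {OpenDate, Type, Branch}: OpenDate, Type → BCity applies, adding BCity; Branch → CustID, Type applies, adding CustID. So (OpenDate, Type, Branch)⁺ = {OpenDate, CustID, Type, BCity, Branch}.
This closure contains every attribute of R1, so R1 ∩ R2 → R1. The join is lossless.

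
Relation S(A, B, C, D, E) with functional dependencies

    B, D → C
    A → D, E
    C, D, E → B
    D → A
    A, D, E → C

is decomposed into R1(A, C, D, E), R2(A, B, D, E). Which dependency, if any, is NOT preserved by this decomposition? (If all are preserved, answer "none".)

none

B, D → C: restricted closure across fragments reaches C.
A → D, E lies within R1.
C, D, E → B: restricted closure across fragments reaches B.
D → A lies within R1.
A, D, E → C lies within R1.
Every dependency is enforceable on the fragments, so the decomposition is dependency-preserving.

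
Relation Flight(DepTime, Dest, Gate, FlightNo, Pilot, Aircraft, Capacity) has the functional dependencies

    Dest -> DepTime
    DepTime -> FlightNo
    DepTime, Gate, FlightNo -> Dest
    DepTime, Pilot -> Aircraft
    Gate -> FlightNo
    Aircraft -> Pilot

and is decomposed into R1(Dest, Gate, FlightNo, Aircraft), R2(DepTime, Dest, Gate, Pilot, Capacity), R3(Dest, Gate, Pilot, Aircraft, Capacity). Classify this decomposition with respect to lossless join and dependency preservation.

lossless but not dependency-preserving

Lossless test (chase): Rows 1 and 2 agree on Dest; apply Dest→DepTime and equate their DepTime entries. Rows 1 and 3 agree on Dest; apply Dest→DepTime and equate their DepTime entries. Rows 1 and 2 agree on DepTime; apply DepTime→FlightNo and equate their FlightNo entries. Rows 1 and 3 agree on DepTime; apply DepTime→FlightNo and equate their FlightNo entries. Rows 2 and 3 agree on DepTime, Pilot; apply DepTime, Pilot→Aircraft and equate their Aircraft entries. Rows 1 and 2 agree on Aircraft; apply Aircraft→Pilot and equate their Pilot entries. Row 2 is now all distinguished symbols — the join is lossless.
Dependency preservation: the restricted closure of {DepTime} across the fragments never reaches {FlightNo}, so DepTime → FlightNo cannot be enforced without a join — not preserved.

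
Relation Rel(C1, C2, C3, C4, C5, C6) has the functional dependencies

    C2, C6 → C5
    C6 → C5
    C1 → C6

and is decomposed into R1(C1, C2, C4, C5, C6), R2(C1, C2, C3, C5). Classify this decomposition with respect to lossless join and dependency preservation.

Lossless test: (C1, C2, C5)⁺ = {C1, C2, C5, C6}, which is a superkey of neither fragment — lossy.
Dependency preservation: every FD's attributes lie within a single fragment, so each can be enforced locally — preserved.

lossy but dependency-preserving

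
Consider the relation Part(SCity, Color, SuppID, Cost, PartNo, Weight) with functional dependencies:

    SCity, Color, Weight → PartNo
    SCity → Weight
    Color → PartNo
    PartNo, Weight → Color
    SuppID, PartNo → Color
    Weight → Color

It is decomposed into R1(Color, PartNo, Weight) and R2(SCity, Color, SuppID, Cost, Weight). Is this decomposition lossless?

Yes

Common attributes: R1 ∩ R2 = {Color, Weight}.
Closure of {Color, Weight}: Color → PartNo applies, adding PartNo. So (Color, Weight)⁺ = {Color, PartNo, Weight}.
This closure contains every attribute of R1, so R1 ∩ R2 → R1. The join is lossless.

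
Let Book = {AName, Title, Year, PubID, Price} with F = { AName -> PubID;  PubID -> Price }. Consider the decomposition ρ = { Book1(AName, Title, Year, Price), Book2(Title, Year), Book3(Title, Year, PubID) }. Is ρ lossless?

Chase test. Columns are AName, Title, Year, PubID, Price; row i has aⱼ where attribute j ∈ Booki, else bᵢⱼ.
Initial tableau (one row per fragment):
  row 1: a1 a2 a3 b14 a5
  row 2: b21 a2 a3 b24 b25
  row 3: b31 a2 a3 a4 b35
No row becomes fully distinguished — the join is lossy.

No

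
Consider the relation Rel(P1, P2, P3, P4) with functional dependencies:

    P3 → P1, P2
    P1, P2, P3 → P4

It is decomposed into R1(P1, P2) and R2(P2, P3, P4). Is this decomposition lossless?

Common attributes: R1 ∩ R2 = {P2}.
No dependency enlarges {P2}, so (P2)⁺ = {P2}.
The closure contains neither all of R1 = {P1, P2} nor all of R2 = {P2, P3, P4}, so the common attributes are not a superkey of either fragment. The join is lossy.

No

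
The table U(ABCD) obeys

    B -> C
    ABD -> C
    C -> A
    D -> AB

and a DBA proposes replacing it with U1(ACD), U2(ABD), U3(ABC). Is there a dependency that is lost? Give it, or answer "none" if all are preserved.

B → C lies within U3.
ABD → C: restricted closure across fragments reaches C.
C → A lies within U1.
D → AB lies within U2.
Every dependency is enforceable on the fragments, so the decomposition is dependency-preserving.

none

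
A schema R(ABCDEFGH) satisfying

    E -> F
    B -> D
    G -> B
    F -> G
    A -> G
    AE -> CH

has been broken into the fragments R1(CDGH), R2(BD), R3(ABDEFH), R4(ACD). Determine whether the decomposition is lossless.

No

Chase test. Columns are ABCDEFGH; row i has aⱼ where attribute j ∈ Ri, else bᵢⱼ.
Initial tableau (one row per fragment):
  row 1: b11 b12 a3 a4 b15 b16 a7 a8
  row 2: b21 a2 b23 a4 b25 b26 b27 b28
  row 3: a1 a2 b33 a4 a5 a6 b37 a8
  row 4: a1 b42 a3 a4 b45 b46 b47 b48
Rows 3 and 4 agree on A; apply A→G and equate their G entries.
Rows 3 and 4 agree on G; apply G→B and equate their B entries.
No row becomes fully distinguished — the join is lossy.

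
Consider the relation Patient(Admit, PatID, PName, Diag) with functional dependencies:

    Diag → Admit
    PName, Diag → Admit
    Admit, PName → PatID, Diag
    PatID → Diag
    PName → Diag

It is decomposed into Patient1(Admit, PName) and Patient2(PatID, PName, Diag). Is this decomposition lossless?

Yes

Common attributes: Patient1 ∩ Patient2 = {PName}.
Closure of {PName}: PName → Diag applies, adding Diag; Diag → Admit applies, adding Admit; Admit, PName → PatID, Diag applies, adding PatID. So (PName)⁺ = {Admit, PatID, PName, Diag}.
This closure contains every attribute of Patient1, so Patient1 ∩ Patient2 → Patient1. The join is lossless.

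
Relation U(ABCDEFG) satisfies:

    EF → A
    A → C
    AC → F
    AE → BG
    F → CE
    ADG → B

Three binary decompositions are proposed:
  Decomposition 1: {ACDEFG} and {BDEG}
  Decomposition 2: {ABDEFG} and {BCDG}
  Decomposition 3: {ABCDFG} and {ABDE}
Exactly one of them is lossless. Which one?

Decomposition 1: common = {DEG}, closure = {DEG} → lossy.
Decomposition 2: common = {BDG}, closure = {BDG} → lossy.
Decomposition 3: common = {ABD}, closure = {ABCDEFG} → lossless.

Decomposition 3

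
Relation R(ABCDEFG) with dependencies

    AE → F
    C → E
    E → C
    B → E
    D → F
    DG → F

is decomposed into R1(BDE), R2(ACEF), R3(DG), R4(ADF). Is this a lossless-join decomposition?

No

Chase test. Columns are ABCDEFG; row i has aⱼ where attribute j ∈ Ri, else bᵢⱼ.
Initial tableau (one row per fragment):
  row 1: b11 a2 b13 a4 a5 b16 b17
  row 2: a1 b22 a3 b24 a5 a6 b27
  row 3: b31 b32 b33 a4 b35 b36 a7
  row 4: a1 b42 b43 a4 b45 a6 b47
Rows 1 and 2 agree on E; apply E→C and equate their C entries.
Rows 1 and 3 agree on D; apply D→F and equate their F entries.
Rows 1 and 4 agree on D; apply D→F and equate their F entries.
No row becomes fully distinguished — the join is lossy.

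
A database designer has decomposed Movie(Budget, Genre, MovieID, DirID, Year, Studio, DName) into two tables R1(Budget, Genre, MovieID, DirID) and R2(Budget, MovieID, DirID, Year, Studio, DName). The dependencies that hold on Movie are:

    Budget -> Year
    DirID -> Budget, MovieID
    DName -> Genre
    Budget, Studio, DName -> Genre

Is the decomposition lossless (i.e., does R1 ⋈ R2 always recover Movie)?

No

Common attributes: R1 ∩ R2 = {Budget, MovieID, DirID}.
Closure of {Budget, MovieID, DirID}: Budget → Year applies, adding Year. So (Budget, MovieID, DirID)⁺ = {Budget, MovieID, DirID, Year}.
The closure contains neither all of R1 = {Budget, Genre, MovieID, DirID} nor all of R2 = {Budget, MovieID, DirID, Year, Studio, DName}, so the common attributes are not a superkey of either fragment. The join is lossy.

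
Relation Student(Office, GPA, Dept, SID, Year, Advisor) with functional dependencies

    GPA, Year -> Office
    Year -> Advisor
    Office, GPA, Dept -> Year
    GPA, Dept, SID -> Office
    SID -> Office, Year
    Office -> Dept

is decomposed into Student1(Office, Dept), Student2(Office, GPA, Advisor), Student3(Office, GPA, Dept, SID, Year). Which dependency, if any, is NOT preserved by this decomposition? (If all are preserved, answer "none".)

Year -> Advisor

Check Year → Advisor: no single fragment contains all of {Year, Advisor}, and the restricted closure of {Year} across the fragments never reaches {Advisor}.
GPA, Year → Office is preserved.
Office, GPA, Dept → Year is preserved.
GPA, Dept, SID → Office is preserved.
SID → Office, Year is preserved.
Office → Dept is preserved.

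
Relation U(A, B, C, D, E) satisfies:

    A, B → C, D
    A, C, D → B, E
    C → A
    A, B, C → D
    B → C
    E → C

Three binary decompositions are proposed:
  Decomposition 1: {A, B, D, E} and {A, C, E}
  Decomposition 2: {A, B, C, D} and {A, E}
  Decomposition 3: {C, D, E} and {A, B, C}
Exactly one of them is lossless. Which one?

Decomposition 1

Decomposition 1: common = {A, E}, closure = {A, C, E} → lossless.
Decomposition 2: common = {A}, closure = {A} → lossy.
Decomposition 3: common = {C}, closure = {A, C} → lossy.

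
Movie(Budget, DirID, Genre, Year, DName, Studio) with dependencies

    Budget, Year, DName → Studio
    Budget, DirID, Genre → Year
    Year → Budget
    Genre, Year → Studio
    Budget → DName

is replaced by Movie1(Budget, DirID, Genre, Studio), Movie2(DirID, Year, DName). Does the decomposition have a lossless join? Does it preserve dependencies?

lossy and not dependency-preserving

Lossless test: (DirID)⁺ = {DirID}, which is a superkey of neither fragment — lossy.
Dependency preservation: the restricted closure of {Budget, Year, DName} across the fragments never reaches {Studio}, so Budget, Year, DName → Studio cannot be enforced without a join — not preserved.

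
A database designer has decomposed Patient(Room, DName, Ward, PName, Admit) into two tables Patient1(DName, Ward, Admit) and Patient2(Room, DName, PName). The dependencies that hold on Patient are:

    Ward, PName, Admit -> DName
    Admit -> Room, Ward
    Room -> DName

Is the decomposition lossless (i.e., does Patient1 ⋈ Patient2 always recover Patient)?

No

Common attributes: Patient1 ∩ Patient2 = {DName}.
No dependency enlarges {DName}, so (DName)⁺ = {DName}.
The closure contains neither all of Patient1 = {DName, Ward, Admit} nor all of Patient2 = {Room, DName, PName}, so the common attributes are not a superkey of either fragment. The join is lossy.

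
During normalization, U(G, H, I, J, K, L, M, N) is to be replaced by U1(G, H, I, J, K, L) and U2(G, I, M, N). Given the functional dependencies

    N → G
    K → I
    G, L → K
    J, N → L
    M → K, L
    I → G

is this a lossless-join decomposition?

Common attributes: U1 ∩ U2 = {G, I}.
No dependency enlarges {G, I}, so (G, I)⁺ = {G, I}.
The closure contains neither all of U1 = {G, H, I, J, K, L} nor all of U2 = {G, I, M, N}, so the common attributes are not a superkey of either fragment. The join is lossy.

No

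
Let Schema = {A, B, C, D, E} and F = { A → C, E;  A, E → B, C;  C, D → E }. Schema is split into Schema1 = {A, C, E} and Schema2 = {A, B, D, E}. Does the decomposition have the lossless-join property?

Common attributes: Schema1 ∩ Schema2 = {A, E}.
Closure of {A, E}: A → C, E applies, adding C; A, E → B, C applies, adding B. So (A, E)⁺ = {A, B, C, E}.
This closure contains every attribute of Schema1, so Schema1 ∩ Schema2 → Schema1. The join is lossless.

Yes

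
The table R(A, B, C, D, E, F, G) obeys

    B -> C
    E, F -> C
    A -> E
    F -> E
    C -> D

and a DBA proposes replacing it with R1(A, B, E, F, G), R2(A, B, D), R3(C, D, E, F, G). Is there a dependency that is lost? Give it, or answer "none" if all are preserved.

B -> C

Check B → C: no single fragment contains all of {B, C}, and the restricted closure of {B} across the fragments never reaches {C}.
E, F → C is preserved.
A → E is preserved.
F → E is preserved.
C → D is preserved.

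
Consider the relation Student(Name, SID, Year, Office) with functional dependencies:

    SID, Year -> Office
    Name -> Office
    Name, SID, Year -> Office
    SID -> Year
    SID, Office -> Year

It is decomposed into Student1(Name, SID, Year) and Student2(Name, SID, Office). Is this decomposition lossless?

Common attributes: Student1 ∩ Student2 = {Name, SID}.
Closure of {Name, SID}: Name → Office applies, adding Office; SID → Year applies, adding Year. So (Name, SID)⁺ = {Name, SID, Year, Office}.
This closure contains every attribute of Student1, so Student1 ∩ Student2 → Student1. The join is lossless.

Yes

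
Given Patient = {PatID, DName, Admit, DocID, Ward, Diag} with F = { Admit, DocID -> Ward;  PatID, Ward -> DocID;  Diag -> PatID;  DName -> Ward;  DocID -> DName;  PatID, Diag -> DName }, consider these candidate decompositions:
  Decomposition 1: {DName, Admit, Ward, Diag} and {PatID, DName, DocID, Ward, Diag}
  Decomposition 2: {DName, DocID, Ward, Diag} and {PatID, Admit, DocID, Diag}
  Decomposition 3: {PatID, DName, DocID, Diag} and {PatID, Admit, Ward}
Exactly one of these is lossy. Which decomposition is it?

Decomposition 3

Decomposition 1: common = {DName, Ward, Diag}, closure = {PatID, DName, DocID, Ward, Diag} → lossless.
Decomposition 2: common = {DocID, Diag}, closure = {PatID, DName, DocID, Ward, Diag} → lossless.
Decomposition 3: common = {PatID}, closure = {PatID} → lossy.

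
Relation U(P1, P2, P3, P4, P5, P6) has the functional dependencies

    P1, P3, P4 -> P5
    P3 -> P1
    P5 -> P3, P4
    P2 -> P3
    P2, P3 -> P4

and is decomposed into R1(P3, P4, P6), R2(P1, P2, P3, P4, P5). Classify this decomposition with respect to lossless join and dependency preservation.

lossy but dependency-preserving

Lossless test: (P3, P4)⁺ = {P1, P3, P4, P5}, which is a superkey of neither fragment — lossy.
Dependency preservation: every FD's attributes lie within a single fragment, so each can be enforced locally — preserved.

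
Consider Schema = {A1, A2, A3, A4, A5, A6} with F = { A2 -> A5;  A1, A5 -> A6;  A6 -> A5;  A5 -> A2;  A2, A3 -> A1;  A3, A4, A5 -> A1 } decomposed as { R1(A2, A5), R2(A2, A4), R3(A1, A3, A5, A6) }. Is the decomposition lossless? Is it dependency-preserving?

lossy but dependency-preserving

Lossless test (chase): Rows 1 and 2 agree on A2; apply A2→A5 and equate their A5 entries. Rows 1 and 3 agree on A5; apply A5→A2 and equate their A2 entries. No row becomes fully distinguished — the join is lossy.
Dependency preservation: A2, A3 → A1; A3, A4, A5 → A1 are not contained in any single fragment, but the restricted closure of each left-hand side across the fragments still reaches the right-hand side; the remaining FDs each lie inside some fragment. All dependencies are preserved.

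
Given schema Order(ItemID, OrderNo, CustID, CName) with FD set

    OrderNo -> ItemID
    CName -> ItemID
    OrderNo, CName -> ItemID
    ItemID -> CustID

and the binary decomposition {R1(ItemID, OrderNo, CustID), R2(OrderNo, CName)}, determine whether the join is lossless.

Yes

Common attributes: R1 ∩ R2 = {OrderNo}.
Closure of {OrderNo}: OrderNo → ItemID applies, adding ItemID; ItemID → CustID applies, adding CustID. So (OrderNo)⁺ = {ItemID, OrderNo, CustID}.
This closure contains every attribute of R1, so R1 ∩ R2 → R1. The join is lossless.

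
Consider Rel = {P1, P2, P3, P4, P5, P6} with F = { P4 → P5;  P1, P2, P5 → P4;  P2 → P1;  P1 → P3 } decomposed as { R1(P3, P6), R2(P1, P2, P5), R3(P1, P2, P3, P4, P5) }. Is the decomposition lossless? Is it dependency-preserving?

Lossless test (chase): Rows 2 and 3 agree on P1, P2, P5; apply P1, P2, P5→P4 and equate their P4 entries. Rows 2 and 3 agree on P1; apply P1→P3 and equate their P3 entries. No row becomes fully distinguished — the join is lossy.
Dependency preservation: every FD's attributes lie within a single fragment, so each can be enforced locally — preserved.

lossy but dependency-preserving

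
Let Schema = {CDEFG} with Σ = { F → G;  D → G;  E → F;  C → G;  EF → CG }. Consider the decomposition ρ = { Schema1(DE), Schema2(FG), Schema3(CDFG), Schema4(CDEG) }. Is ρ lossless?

No

Chase test. Columns are CDEFG; row i has aⱼ where attribute j ∈ Schemai, else bᵢⱼ.
Initial tableau (one row per fragment):
  row 1: b11 a2 a3 b14 b15
  row 2: b21 b22 b23 a4 a5
  row 3: a1 a2 b33 a4 a5
  row 4: a1 a2 a3 b44 a5
Rows 1 and 3 agree on D; apply D→G and equate their G entries.
Rows 1 and 4 agree on E; apply E→F and equate their F entries.
Rows 1 and 4 agree on EF; apply EF→CG and equate their CG entries.
No row becomes fully distinguished — the join is lossy.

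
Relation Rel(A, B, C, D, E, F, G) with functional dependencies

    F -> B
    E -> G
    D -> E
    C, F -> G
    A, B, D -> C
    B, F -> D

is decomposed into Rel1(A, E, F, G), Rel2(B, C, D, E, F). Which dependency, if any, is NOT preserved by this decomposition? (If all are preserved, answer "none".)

A, B, D -> C

Check A, B, D → C: no single fragment contains all of {A, B, C, D}, and the restricted closure of {A, B, D} across the fragments never reaches {C}.
F → B is preserved.
E → G is preserved.
D → E is preserved.
C, F → G is preserved.
B, F → D is preserved.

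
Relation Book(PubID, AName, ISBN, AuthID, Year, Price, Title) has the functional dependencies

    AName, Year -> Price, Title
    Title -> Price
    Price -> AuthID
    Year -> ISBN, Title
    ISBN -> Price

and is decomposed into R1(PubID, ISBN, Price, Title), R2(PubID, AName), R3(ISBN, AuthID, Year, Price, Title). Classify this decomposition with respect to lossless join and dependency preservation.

lossy but dependency-preserving

Lossless test (chase): Rows 1 and 3 agree on Price; apply Price→AuthID and equate their AuthID entries. No row becomes fully distinguished — the join is lossy.
Dependency preservation: AName, Year → Price, Title is not contained in any single fragment, but the restricted closure of its left-hand side across the fragments still reaches the right-hand side; the remaining FDs each lie inside some fragment. All dependencies are preserved.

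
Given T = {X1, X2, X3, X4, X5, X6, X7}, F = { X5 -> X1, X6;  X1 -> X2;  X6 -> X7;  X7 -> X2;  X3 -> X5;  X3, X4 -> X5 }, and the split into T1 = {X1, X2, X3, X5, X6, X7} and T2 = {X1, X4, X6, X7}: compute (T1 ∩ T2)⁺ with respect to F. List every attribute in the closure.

T1 ∩ T2 = {X1, X6, X7}.
X1 → X2 applies, adding X2
Closure: {X1, X2, X6, X7}.

X1, X2, X6, X7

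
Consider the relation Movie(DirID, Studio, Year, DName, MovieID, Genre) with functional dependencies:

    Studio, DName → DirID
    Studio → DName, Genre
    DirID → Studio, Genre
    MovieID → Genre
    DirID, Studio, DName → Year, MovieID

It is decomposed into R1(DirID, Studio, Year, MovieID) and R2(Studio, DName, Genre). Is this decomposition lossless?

Common attributes: R1 ∩ R2 = {Studio}.
Closure of {Studio}: Studio → DName, Genre applies, adding DName, Genre; Studio, DName → DirID applies, adding DirID; DirID, Studio, DName → Year, MovieID applies, adding Year, MovieID. So (Studio)⁺ = {DirID, Studio, Year, DName, MovieID, Genre}.
This closure contains every attribute of R1, so R1 ∩ R2 → R1. The join is lossless.

Yes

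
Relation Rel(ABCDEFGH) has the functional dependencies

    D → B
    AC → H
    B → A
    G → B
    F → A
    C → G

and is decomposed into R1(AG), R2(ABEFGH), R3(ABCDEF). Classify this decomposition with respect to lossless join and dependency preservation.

lossy and not dependency-preserving

Lossless test (chase): Rows 1 and 2 agree on G; apply G→B and equate their B entries. No row becomes fully distinguished — the join is lossy.
Dependency preservation: the restricted closure of {AC} across the fragments never reaches {H}, so AC → H cannot be enforced without a join — not preserved.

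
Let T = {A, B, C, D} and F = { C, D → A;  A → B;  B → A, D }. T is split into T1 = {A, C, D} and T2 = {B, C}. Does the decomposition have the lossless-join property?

No

Common attributes: T1 ∩ T2 = {C}.
No dependency enlarges {C}, so (C)⁺ = {C}.
The closure contains neither all of T1 = {A, C, D} nor all of T2 = {B, C}, so the common attributes are not a superkey of either fragment. The join is lossy.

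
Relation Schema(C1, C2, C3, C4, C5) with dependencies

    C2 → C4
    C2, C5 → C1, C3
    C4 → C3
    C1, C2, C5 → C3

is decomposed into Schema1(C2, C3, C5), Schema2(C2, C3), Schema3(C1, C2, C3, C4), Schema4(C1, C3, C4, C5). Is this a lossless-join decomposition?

No

Chase test. Columns are C1, C2, C3, C4, C5; row i has aⱼ where attribute j ∈ Schemai, else bᵢⱼ.
Initial tableau (one row per fragment):
  row 1: b11 a2 a3 b14 a5
  row 2: b21 a2 a3 b24 b25
  row 3: a1 a2 a3 a4 b35
  row 4: a1 b42 a3 a4 a5
Rows 1 and 2 agree on C2; apply C2→C4 and equate their C4 entries.
Rows 1 and 3 agree on C2; apply C2→C4 and equate their C4 entries.
No row becomes fully distinguished — the join is lossy.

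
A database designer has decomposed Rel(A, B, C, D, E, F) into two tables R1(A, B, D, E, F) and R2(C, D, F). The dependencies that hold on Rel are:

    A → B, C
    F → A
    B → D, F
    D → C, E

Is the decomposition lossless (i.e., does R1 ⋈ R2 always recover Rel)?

Common attributes: R1 ∩ R2 = {D, F}.
Closure of {D, F}: F → A applies, adding A; D → C, E applies, adding C, E; A → B, C applies, adding B. So (D, F)⁺ = {A, B, C, D, E, F}.
This closure contains every attribute of R1, so R1 ∩ R2 → R1. The join is lossless.

Yes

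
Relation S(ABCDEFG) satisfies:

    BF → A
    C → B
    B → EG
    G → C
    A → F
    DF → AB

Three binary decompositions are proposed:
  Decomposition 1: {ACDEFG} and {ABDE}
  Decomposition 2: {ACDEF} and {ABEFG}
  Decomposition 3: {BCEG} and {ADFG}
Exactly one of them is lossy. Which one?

Decomposition 1: common = {ADE}, closure = {ABCDEFG} → lossless.
Decomposition 2: common = {AEF}, closure = {AEF} → lossy.
Decomposition 3: common = {G}, closure = {BCEG} → lossless.

Decomposition 2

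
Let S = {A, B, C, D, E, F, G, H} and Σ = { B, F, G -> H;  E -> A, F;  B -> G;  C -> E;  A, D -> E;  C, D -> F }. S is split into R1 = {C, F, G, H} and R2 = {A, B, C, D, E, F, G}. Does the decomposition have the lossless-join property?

Common attributes: R1 ∩ R2 = {C, F, G}.
Closure of {C, F, G}: C → E applies, adding E; E → A, F applies, adding A. So (C, F, G)⁺ = {A, C, E, F, G}.
The closure contains neither all of R1 = {C, F, G, H} nor all of R2 = {A, B, C, D, E, F, G}, so the common attributes are not a superkey of either fragment. The join is lossy.

No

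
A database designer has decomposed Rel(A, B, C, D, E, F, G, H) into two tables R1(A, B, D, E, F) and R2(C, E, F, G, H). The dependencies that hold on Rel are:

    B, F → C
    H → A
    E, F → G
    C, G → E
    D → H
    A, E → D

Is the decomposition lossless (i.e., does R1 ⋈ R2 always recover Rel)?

No

Common attributes: R1 ∩ R2 = {E, F}.
Closure of {E, F}: E, F → G applies, adding G. So (E, F)⁺ = {E, F, G}.
The closure contains neither all of R1 = {A, B, D, E, F} nor all of R2 = {C, E, F, G, H}, so the common attributes are not a superkey of either fragment. The join is lossy.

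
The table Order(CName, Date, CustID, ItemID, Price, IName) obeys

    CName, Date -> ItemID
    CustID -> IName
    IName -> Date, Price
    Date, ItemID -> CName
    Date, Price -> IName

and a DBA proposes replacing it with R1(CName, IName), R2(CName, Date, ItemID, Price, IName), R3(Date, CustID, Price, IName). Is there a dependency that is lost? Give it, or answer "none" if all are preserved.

none

CName, Date → ItemID lies within R2.
CustID → IName lies within R3.
IName → Date, Price lies within R2.
Date, ItemID → CName lies within R2.
Date, Price → IName lies within R2.
Every dependency is enforceable on the fragments, so the decomposition is dependency-preserving.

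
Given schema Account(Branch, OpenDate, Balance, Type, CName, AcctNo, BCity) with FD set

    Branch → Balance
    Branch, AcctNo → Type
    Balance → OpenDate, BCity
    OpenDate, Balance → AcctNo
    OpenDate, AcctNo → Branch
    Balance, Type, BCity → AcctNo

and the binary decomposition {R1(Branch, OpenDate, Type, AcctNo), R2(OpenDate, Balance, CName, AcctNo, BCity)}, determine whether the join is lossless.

Yes

Common attributes: R1 ∩ R2 = {OpenDate, AcctNo}.
Closure of {OpenDate, AcctNo}: OpenDate, AcctNo → Branch applies, adding Branch; Branch → Balance applies, adding Balance; Branch, AcctNo → Type applies, adding Type; Balance → OpenDate, BCity applies, adding BCity. So (OpenDate, AcctNo)⁺ = {Branch, OpenDate, Balance, Type, AcctNo, BCity}.
This closure contains every attribute of R1, so R1 ∩ R2 → R1. The join is lossless.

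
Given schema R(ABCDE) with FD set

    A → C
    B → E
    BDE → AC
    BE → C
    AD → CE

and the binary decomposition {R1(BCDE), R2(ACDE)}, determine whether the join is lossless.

Common attributes: R1 ∩ R2 = {CDE}.
No dependency enlarges {CDE}, so (CDE)⁺ = {CDE}.
The closure contains neither all of R1 = {BCDE} nor all of R2 = {ACDE}, so the common attributes are not a superkey of either fragment. The join is lossy.

No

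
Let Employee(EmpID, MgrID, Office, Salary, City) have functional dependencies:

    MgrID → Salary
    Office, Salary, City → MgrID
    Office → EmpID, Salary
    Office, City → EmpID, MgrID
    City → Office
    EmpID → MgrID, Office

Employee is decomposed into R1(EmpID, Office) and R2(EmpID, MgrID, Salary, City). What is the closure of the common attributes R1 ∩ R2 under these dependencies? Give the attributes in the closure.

EmpID, MgrID, Office, Salary

R1 ∩ R2 = {EmpID}.
EmpID → MgrID, Office applies, adding MgrID, Office
MgrID → Salary applies, adding Salary
Closure: {EmpID, MgrID, Office, Salary}.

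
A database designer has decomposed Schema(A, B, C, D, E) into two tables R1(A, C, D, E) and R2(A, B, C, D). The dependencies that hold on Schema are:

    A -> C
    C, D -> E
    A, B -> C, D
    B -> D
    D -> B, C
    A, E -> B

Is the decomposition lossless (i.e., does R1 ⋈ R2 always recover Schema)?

Common attributes: R1 ∩ R2 = {A, C, D}.
Closure of {A, C, D}: C, D → E applies, adding E; D → B, C applies, adding B. So (A, C, D)⁺ = {A, B, C, D, E}.
This closure contains every attribute of R1, so R1 ∩ R2 → R1. The join is lossless.

Yes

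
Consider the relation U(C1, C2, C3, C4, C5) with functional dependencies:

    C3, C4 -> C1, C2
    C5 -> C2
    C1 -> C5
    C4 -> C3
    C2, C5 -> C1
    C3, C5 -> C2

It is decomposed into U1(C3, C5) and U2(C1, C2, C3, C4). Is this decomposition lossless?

No

Common attributes: U1 ∩ U2 = {C3}.
No dependency enlarges {C3}, so (C3)⁺ = {C3}.
The closure contains neither all of U1 = {C3, C5} nor all of U2 = {C1, C2, C3, C4}, so the common attributes are not a superkey of either fragment. The join is lossy.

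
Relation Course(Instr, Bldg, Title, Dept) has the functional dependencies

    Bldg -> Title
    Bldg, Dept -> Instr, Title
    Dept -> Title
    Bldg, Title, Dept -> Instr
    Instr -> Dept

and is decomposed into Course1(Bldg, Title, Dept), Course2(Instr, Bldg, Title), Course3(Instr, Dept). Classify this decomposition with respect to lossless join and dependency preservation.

lossless but not dependency-preserving

Lossless test (chase): Rows 1 and 3 agree on Dept; apply Dept→Title and equate their Title entries. Rows 2 and 3 agree on Instr; apply Instr→Dept and equate their Dept entries. Rows 1 and 2 agree on Bldg, Dept; apply Bldg, Dept→Instr, Title and equate their Instr, Title entries. Row 1 is now all distinguished symbols — the join is lossless.
Dependency preservation: the restricted closure of {Bldg, Dept} across the fragments never reaches {Instr, Title}, so Bldg, Dept → Instr, Title cannot be enforced without a join — not preserved.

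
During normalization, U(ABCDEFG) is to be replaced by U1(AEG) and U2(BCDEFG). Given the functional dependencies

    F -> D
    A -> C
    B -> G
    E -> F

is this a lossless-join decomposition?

Common attributes: U1 ∩ U2 = {EG}.
Closure of {EG}: E → F applies, adding F; F → D applies, adding D. So (EG)⁺ = {DEFG}.
The closure contains neither all of U1 = {AEG} nor all of U2 = {BCDEFG}, so the common attributes are not a superkey of either fragment. The join is lossy.

No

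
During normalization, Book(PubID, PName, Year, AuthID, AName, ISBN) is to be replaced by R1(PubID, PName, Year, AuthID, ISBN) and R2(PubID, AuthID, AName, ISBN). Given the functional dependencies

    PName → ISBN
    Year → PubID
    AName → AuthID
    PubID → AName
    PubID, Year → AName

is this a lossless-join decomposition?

Common attributes: R1 ∩ R2 = {PubID, AuthID, ISBN}.
Closure of {PubID, AuthID, ISBN}: PubID → AName applies, adding AName. So (PubID, AuthID, ISBN)⁺ = {PubID, AuthID, AName, ISBN}.
This closure contains every attribute of R2, so R1 ∩ R2 → R2. The join is lossless.

Yes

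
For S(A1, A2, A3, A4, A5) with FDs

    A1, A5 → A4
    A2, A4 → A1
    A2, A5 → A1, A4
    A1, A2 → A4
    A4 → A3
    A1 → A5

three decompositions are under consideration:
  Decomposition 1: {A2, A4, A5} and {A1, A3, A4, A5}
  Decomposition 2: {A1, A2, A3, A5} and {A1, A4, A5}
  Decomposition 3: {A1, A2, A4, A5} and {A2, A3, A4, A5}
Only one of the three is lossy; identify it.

Decomposition 1

Decomposition 1: common = {A4, A5}, closure = {A3, A4, A5} → lossy.
Decomposition 2: common = {A1, A5}, closure = {A1, A3, A4, A5} → lossless.
Decomposition 3: common = {A2, A4, A5}, closure = {A1, A2, A3, A4, A5} → lossless.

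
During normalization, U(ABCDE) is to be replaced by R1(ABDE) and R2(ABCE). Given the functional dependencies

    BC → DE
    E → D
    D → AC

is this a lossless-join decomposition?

Yes

Common attributes: R1 ∩ R2 = {ABE}.
Closure of {ABE}: E → D applies, adding D; D → AC applies, adding C. So (ABE)⁺ = {ABCDE}.
This closure contains every attribute of R1, so R1 ∩ R2 → R1. The join is lossless.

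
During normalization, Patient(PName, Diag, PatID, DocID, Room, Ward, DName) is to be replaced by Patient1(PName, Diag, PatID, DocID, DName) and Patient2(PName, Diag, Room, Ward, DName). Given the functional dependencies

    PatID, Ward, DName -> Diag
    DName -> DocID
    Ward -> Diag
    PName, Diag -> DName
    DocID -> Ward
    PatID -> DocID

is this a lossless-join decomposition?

No

Common attributes: Patient1 ∩ Patient2 = {PName, Diag, DName}.
Closure of {PName, Diag, DName}: DName → DocID applies, adding DocID; DocID → Ward applies, adding Ward. So (PName, Diag, DName)⁺ = {PName, Diag, DocID, Ward, DName}.
The closure contains neither all of Patient1 = {PName, Diag, PatID, DocID, DName} nor all of Patient2 = {PName, Diag, Room, Ward, DName}, so the common attributes are not a superkey of either fragment. The join is lossy.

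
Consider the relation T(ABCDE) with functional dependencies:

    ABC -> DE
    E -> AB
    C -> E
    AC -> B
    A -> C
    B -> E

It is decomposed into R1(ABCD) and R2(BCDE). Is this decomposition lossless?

Common attributes: R1 ∩ R2 = {BCD}.
Closure of {BCD}: C → E applies, adding E; E → AB applies, adding A. So (BCD)⁺ = {ABCDE}.
This closure contains every attribute of R1, so R1 ∩ R2 → R1. The join is lossless.

Yes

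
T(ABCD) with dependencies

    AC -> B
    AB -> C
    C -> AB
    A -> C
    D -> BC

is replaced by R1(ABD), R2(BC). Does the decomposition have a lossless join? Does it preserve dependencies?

Lossless test: (B)⁺ = {B}, which is a superkey of neither fragment — lossy.
Dependency preservation: the restricted closure of {AB} across the fragments never reaches {C}, so AB → C cannot be enforced without a join — not preserved.

lossy and not dependency-preserving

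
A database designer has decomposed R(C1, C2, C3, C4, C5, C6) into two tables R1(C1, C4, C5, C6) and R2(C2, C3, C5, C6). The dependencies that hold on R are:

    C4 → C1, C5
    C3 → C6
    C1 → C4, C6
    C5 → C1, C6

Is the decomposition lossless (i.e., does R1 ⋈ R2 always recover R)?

Yes

Common attributes: R1 ∩ R2 = {C5, C6}.
Closure of {C5, C6}: C5 → C1, C6 applies, adding C1; C1 → C4, C6 applies, adding C4. So (C5, C6)⁺ = {C1, C4, C5, C6}.
This closure contains every attribute of R1, so R1 ∩ R2 → R1. The join is lossless.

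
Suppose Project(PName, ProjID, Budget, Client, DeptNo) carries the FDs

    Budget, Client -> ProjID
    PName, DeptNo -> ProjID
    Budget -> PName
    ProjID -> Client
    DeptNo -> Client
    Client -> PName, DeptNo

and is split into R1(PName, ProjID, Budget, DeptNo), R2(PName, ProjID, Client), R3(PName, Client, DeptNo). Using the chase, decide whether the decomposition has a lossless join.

Yes

Chase test. Columns are PName, ProjID, Budget, Client, DeptNo; row i has aⱼ where attribute j ∈ Ri, else bᵢⱼ.
Initial tableau (one row per fragment):
  row 1: a1 a2 a3 b14 a5
  row 2: a1 a2 b23 a4 b25
  row 3: a1 b32 b33 a4 a5
Rows 1 and 3 agree on PName, DeptNo; apply PName, DeptNo→ProjID and equate their ProjID entries.
Rows 1 and 2 agree on ProjID; apply ProjID→Client and equate their Client entries.
Rows 1 and 2 agree on Client; apply Client→PName, DeptNo and equate their PName, DeptNo entries.
Row 1 is now all distinguished symbols — the join is lossless.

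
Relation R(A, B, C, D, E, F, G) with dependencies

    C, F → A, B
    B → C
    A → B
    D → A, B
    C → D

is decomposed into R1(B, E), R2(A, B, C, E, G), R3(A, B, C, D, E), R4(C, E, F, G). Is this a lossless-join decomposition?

Yes

Chase test. Columns are A, B, C, D, E, F, G; row i has aⱼ where attribute j ∈ Ri, else bᵢⱼ.
Initial tableau (one row per fragment):
  row 1: b11 a2 b13 b14 a5 b16 b17
  row 2: a1 a2 a3 b24 a5 b26 a7
  row 3: a1 a2 a3 a4 a5 b36 b37
  row 4: b41 b42 a3 b44 a5 a6 a7
Rows 1 and 2 agree on B; apply B→C and equate their C entries.
Rows 1 and 2 agree on C; apply C→D and equate their D entries.
Rows 1 and 3 agree on C; apply C→D and equate their D entries.
Rows 1 and 4 agree on C; apply C→D and equate their D entries.
Rows 1 and 2 agree on D; apply D→A, B and equate their A, B entries.
Rows 1 and 4 agree on D; apply D→A, B and equate their A, B entries.
Row 4 is now all distinguished symbols — the join is lossless.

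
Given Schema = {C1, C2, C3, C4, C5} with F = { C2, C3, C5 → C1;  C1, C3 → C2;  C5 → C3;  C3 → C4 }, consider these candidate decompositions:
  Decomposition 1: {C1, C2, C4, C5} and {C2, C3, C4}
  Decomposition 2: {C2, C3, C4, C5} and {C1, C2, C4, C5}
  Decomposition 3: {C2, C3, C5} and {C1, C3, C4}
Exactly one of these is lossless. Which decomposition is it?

Decomposition 2

Decomposition 1: common = {C2, C4}, closure = {C2, C4} → lossy.
Decomposition 2: common = {C2, C4, C5}, closure = {C1, C2, C3, C4, C5} → lossless.
Decomposition 3: common = {C3}, closure = {C3, C4} → lossy.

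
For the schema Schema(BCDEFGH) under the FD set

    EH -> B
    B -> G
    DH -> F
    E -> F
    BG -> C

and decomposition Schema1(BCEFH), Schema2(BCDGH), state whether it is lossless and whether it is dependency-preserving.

Lossless test: (BCH)⁺ = {BCGH}, which is a superkey of neither fragment — lossy.
Dependency preservation: the restricted closure of {DH} across the fragments never reaches {F}, so DH → F cannot be enforced without a join — not preserved.

lossy and not dependency-preserving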